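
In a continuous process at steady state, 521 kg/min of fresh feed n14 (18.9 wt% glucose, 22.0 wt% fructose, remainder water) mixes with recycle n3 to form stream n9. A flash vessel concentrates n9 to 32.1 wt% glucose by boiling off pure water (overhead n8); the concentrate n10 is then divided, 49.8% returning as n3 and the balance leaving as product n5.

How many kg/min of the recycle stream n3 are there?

Overall glucose balance (none leaves overhead): glucose in fresh feed = glucose in product, i.e. 521×0.189 = (1−0.498)·n10·0.321.
n10 = 98.469/(0.321×0.502) = 611.07 kg/min.
Recycle n3 = 0.498×611.07 = 304.31 kg/min.

304.3 kg/min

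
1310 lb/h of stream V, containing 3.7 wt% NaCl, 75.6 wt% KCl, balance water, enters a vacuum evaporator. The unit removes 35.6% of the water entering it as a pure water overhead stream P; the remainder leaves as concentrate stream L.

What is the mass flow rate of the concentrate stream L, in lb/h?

water entering = 1310×0.207 = 271.17 lb/h; overhead removed = 0.356×271.17 = 96.537 lb/h.
Concentrate = 1310 − 96.537 = 1213.5 lb/h.

1213 lb/h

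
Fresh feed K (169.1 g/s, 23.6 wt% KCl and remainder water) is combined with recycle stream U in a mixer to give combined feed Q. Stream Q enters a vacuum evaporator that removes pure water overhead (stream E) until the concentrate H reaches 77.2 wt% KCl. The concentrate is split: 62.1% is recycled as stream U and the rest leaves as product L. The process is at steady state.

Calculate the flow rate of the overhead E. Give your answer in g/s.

Overall KCl balance (none leaves overhead): KCl in fresh feed = KCl in product, i.e. 169.1×0.236 = (1−0.621)·H·0.772.
H = 39.908/(0.772×0.379) = 136.4 g/s.
Recycle U = 0.621×136.4 = 84.701 g/s.
Combined feed Q = 169.1 + 84.701 = 253.8 g/s.
Overhead E = Q − H = 253.8 − 136.4 = 117.41 g/s.

117.4 g/s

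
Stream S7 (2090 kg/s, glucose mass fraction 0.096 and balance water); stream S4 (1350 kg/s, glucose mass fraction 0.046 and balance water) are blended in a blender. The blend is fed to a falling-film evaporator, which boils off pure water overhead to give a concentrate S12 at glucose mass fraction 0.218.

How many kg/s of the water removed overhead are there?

2235 kg/s

glucose entering = 2090×0.096 + 1350×0.046 = 262.74 kg/s.
All glucose reports to S12, so S12 = 262.74/0.218 = 1205.2 kg/s.
Total feed = 3440 kg/s; overhead = 3440 − 1205.2 = 2234.8 kg/s.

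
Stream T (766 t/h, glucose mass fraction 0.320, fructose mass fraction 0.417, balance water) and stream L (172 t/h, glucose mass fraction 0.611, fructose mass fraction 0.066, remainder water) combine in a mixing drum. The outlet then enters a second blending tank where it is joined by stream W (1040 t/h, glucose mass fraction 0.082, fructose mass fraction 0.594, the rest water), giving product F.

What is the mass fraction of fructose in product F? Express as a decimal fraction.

Overall, product flow = 1978 t/h.
fructose in = 766×0.417 + 172×0.066 + 1040×0.594 = 948.53 t/h.
fructose fraction in F = 0.480.

0.480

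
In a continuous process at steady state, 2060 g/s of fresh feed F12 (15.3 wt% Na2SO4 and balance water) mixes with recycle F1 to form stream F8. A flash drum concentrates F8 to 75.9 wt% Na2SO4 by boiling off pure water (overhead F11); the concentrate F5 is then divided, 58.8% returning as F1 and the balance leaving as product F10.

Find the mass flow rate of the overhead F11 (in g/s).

1645 g/s

Overall Na2SO4 balance (none leaves overhead): Na2SO4 in fresh feed = Na2SO4 in product, i.e. 2060×0.153 = (1−0.588)·F5·0.759.
F5 = 315.18/(0.759×0.412) = 1007.9 g/s.
Recycle F1 = 0.588×1007.9 = 592.65 g/s.
Combined feed F8 = 2060 + 592.65 = 2652.6 g/s.
Overhead F11 = F8 − F5 = 2652.6 − 1007.9 = 1644.7 g/s.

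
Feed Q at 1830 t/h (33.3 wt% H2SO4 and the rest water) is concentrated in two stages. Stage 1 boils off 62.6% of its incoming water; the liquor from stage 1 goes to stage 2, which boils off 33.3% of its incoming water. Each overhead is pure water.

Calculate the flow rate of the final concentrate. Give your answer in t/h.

913.9 t/h

water in feed = 1830×0.667 = 1220.6 t/h.
After stage 1: water left = (1−0.626)×1220.6 = 456.51; stream total = 1065.9 t/h.
After stage 2: water left = (1−0.333)×456.51 = 304.49; final concentrate = 913.88 t/h.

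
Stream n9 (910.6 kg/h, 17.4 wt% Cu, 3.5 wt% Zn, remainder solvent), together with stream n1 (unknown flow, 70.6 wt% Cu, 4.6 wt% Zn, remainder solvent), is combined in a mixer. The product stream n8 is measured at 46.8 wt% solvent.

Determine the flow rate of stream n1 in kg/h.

Let n1 be the unknown flow. Total out = 910.6 + n1.
solvent balance: 720.28 + 0.248·n1 = 0.468·(910.6 + n1)
(0.248 − 0.468)·n1 = 0.468×910.6 − 720.28 = -294.12
n1 = -294.12 / -0.220 = 1336.9 kg/h

1337 kg/h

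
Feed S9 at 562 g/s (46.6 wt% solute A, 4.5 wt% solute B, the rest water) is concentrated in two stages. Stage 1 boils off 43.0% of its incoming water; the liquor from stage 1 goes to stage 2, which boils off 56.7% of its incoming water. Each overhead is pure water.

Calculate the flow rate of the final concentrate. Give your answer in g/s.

355 g/s

water in feed = 562×0.489 = 274.82 g/s.
After stage 1: water left = (1−0.430)×274.82 = 156.65; stream total = 443.83 g/s.
After stage 2: water left = (1−0.567)×156.65 = 67.828; final concentrate = 355.01 g/s.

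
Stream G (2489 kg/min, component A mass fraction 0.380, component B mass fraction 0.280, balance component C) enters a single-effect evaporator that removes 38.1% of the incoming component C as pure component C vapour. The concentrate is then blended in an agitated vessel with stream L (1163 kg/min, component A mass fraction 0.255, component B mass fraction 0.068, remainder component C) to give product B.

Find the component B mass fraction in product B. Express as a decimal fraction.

0.233

Vapour removed = 0.381×0.340×2489 = 322.43 kg/min; concentrate = 2166.6 kg/min.
component B reaching the mixer = 696.92 (from concentrate) + 1163×0.068 = 776 kg/min.
Product flow = 2166.6 + 1163 = 3329.6 kg/min; component B fraction = 0.233.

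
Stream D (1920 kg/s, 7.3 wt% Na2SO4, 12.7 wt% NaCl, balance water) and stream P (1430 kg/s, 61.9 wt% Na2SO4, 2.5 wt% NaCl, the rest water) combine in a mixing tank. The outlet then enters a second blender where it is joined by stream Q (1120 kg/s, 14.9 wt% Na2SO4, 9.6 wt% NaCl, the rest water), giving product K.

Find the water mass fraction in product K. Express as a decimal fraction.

Overall, product flow = 4470 kg/s.
water in = 1920×0.800 + 1430×0.356 + 1120×0.755 = 2890.7 kg/s.
water fraction in K = 0.647.

0.647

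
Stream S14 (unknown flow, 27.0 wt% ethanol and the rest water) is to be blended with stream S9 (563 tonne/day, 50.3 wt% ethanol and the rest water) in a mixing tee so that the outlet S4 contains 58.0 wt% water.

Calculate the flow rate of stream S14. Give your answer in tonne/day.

311.5 tonne/day

Let S14 be the unknown flow. Total out = 563 + S14.
water balance: 279.81 + 0.730·S14 = 0.580·(563 + S14)
(0.730 − 0.580)·S14 = 0.580×563 − 279.81 = 46.729
S14 = 46.729 / 0.150 = 311.53 tonne/day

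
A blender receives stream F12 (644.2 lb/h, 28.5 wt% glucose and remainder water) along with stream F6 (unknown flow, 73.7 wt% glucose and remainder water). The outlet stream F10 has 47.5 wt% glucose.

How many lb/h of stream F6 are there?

Let F6 be the unknown flow. Total out = 644.2 + F6.
glucose balance: 183.6 + 0.737·F6 = 0.475·(644.2 + F6)
(0.737 − 0.475)·F6 = 0.475×644.2 − 183.6 = 122.4
F6 = 122.4 / 0.262 = 467.17 lb/h

467.2 lb/h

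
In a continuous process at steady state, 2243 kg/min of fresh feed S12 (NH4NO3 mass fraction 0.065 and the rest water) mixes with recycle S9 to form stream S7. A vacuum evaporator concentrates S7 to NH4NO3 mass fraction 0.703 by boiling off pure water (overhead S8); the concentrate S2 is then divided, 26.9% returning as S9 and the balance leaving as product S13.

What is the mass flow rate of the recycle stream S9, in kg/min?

76.32 kg/min

Overall NH4NO3 balance (none leaves overhead): NH4NO3 in fresh feed = NH4NO3 in product, i.e. 2243×0.065 = (1−0.269)·S2·0.703.
S2 = 145.8/(0.703×0.731) = 283.71 kg/min.
Recycle S9 = 0.269×283.71 = 76.317 kg/min.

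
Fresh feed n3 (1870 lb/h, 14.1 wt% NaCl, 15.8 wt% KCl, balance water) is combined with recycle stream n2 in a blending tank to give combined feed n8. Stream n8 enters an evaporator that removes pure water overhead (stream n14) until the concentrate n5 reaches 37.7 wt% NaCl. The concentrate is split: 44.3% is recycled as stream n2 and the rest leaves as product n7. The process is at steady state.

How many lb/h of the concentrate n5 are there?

1256 lb/h

Overall NaCl balance (none leaves overhead): NaCl in fresh feed = NaCl in product, i.e. 1870×0.141 = (1−0.443)·n5·0.377.
n5 = 263.67/(0.377×0.557) = 1255.6 lb/h.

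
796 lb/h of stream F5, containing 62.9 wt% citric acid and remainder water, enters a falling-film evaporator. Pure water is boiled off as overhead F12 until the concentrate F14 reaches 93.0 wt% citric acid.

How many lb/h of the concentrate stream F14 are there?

538.4 lb/h

citric acid is conserved: 796×0.629 = 500.68 lb/h all reports to the concentrate.
Concentrate = 500.68/(target fraction) = 538.37 lb/h.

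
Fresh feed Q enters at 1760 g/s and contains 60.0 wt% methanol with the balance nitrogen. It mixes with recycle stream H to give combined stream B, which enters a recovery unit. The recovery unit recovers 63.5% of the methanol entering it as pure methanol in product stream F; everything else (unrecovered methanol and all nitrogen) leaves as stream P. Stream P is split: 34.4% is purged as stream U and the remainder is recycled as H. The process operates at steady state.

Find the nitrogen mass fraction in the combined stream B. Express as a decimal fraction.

0.596

nitrogen enters only via Q and leaves only via the purge: 1760×0.400 = 0.344×(nitrogen in P), and the recovery unit passes all nitrogen, so nitrogen in B = nitrogen in P = 2046.5 g/s.
methanol in B: m_A = 1760×0.600 + (1−0.344)·(1−0.635)·m_A, so m_A = 1056/0.7606 = 1388.5 g/s.
B = 1388.5 + 2046.5 = 3435 g/s.
nitrogen fraction in B = 2046.5/3435 = 0.596.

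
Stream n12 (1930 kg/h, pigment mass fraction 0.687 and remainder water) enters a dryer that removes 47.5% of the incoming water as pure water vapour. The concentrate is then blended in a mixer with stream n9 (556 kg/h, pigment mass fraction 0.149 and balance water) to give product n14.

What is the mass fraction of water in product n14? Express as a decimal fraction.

Vapour removed = 0.475×0.313×1930 = 286.94 kg/h; concentrate = 1643.1 kg/h.
water reaching the mixer = 317.15 (from concentrate) + 556×0.851 = 790.3 kg/h.
Product flow = 1643.1 + 556 = 2199.1 kg/h; water fraction = 0.359.

0.359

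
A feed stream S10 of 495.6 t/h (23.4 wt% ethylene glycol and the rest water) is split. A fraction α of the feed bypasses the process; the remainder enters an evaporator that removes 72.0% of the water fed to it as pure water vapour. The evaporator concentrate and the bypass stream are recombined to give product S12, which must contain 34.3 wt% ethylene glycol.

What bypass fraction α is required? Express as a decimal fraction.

All 495.6×0.234 = 115.97 t/h of ethylene glycol reaches S12, so S12 = 115.97/0.343 = 338.11 t/h and vapour = 157.49 t/h.
The evaporator receives (1−α)·495.6 of feed at 0.766 water and removes 0.720 of that water:
0.720×0.766×(1−α)×495.6 = 157.49
(1−α) = 157.49/273.33 = 0.5762;  α = 0.4238.

0.424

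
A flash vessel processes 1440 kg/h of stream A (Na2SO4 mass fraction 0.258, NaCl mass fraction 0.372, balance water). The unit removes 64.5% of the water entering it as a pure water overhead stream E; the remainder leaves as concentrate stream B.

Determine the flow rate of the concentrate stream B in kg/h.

1096 kg/h

water entering = 1440×0.370 = 532.8 kg/h; overhead removed = 0.645×532.8 = 343.66 kg/h.
Concentrate = 1440 − 343.66 = 1096.3 kg/h.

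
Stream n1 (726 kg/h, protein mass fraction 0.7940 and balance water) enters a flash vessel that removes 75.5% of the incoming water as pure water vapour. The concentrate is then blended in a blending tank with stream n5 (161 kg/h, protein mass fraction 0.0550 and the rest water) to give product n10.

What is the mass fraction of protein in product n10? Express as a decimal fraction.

Vapour removed = 0.755×0.206×726 = 112.91 kg/h; concentrate = 613.09 kg/h.
protein reaching the mixer = 576.44 (from concentrate) + 161×0.055 = 585.3 kg/h.
Product flow = 613.09 + 161 = 774.09 kg/h; protein fraction = 0.7561.

0.7561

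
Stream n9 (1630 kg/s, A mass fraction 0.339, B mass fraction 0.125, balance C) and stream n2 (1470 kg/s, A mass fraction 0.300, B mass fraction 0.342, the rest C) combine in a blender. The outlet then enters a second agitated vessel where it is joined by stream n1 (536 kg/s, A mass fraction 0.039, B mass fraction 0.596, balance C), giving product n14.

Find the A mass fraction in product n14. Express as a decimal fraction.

0.279

Overall, product flow = 3636 kg/s.
A in = 1630×0.339 + 1470×0.300 + 536×0.039 = 1014.5 kg/s.
A fraction in n14 = 0.279.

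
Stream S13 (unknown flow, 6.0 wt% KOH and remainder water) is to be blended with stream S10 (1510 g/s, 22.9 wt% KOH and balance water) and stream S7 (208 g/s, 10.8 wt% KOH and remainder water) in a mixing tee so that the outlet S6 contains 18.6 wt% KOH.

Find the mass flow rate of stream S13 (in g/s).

386.6 g/s

Let S13 be the unknown flow. Total out = 1718 + S13.
KOH balance: 368.25 + 0.060·S13 = 0.186·(1718 + S13)
(0.060 − 0.186)·S13 = 0.186×1718 − 368.25 = -48.706
S13 = -48.706 / -0.126 = 386.56 g/s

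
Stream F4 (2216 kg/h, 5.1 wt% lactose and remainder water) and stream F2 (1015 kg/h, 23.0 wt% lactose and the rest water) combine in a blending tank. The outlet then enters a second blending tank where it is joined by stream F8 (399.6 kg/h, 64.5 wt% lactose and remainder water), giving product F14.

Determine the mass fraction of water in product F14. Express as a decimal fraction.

0.834

Overall, product flow = 3630.6 kg/h.
water in = 2216×0.949 + 1015×0.770 + 399.6×0.355 = 3026.4 kg/h.
water fraction in F14 = 0.834.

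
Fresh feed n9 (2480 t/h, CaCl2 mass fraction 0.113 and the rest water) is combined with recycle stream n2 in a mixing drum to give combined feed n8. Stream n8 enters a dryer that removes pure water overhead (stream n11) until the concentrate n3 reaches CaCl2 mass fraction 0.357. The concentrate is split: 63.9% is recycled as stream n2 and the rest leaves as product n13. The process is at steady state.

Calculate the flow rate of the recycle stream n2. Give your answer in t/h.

1389 t/h

Overall CaCl2 balance (none leaves overhead): CaCl2 in fresh feed = CaCl2 in product, i.e. 2480×0.113 = (1−0.639)·n3·0.357.
n3 = 280.24/(0.357×0.361) = 2174.5 t/h.
Recycle n2 = 0.639×2174.5 = 1389.5 t/h.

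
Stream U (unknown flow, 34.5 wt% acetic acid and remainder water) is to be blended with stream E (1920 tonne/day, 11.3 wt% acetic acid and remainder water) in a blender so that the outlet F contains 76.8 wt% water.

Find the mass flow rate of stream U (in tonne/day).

Let U be the unknown flow. Total out = 1920 + U.
water balance: 1703 + 0.655·U = 0.768·(1920 + U)
(0.655 − 0.768)·U = 0.768×1920 − 1703 = -228.48
U = -228.48 / -0.113 = 2021.9 tonne/day

2022 tonne/day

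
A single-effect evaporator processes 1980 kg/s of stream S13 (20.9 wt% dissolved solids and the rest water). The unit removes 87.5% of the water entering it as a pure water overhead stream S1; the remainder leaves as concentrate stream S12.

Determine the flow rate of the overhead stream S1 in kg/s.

1370 kg/s

water entering = 1980×0.791 = 1566.2 kg/s; overhead removed = 0.875×1566.2 = 1370.4 kg/s.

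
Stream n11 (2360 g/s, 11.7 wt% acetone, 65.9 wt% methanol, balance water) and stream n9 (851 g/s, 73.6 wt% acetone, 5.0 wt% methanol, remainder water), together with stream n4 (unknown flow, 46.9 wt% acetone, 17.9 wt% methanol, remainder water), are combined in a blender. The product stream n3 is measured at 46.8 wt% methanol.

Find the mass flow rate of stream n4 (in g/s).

Let n4 be the unknown flow. Total out = 3211 + n4.
methanol balance: 1597.8 + 0.179·n4 = 0.468·(3211 + n4)
(0.179 − 0.468)·n4 = 0.468×3211 − 1597.8 = -95.042
n4 = -95.042 / -0.289 = 328.87 g/s

328.9 g/s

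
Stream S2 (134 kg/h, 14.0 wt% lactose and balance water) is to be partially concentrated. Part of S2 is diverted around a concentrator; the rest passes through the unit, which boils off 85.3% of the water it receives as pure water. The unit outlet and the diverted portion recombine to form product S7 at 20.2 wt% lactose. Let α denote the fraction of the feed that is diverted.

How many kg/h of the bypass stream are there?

77.93 kg/h

All 134×0.140 = 18.76 kg/h of lactose reaches S7, so S7 = 18.76/0.202 = 92.871 kg/h and vapour = 41.129 kg/h.
The evaporator receives (1−α)·134 of feed at 0.860 water and removes 0.853 of that water:
0.853×0.860×(1−α)×134 = 41.129
(1−α) = 41.129/98.3 = 0.4184;  α = 0.5816.
Bypass flow = 0.5816×134 = 77.934 kg/h.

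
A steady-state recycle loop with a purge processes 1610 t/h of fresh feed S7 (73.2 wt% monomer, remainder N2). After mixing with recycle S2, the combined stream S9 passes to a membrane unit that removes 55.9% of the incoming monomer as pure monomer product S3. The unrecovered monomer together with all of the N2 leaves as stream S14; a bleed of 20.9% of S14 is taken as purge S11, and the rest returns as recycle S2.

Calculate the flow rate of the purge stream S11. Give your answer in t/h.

598.3 t/h

N2 enters only via S7 and leaves only via the purge: 1610×0.268 = 0.209×(N2 in S14), and the membrane unit passes all N2, so N2 in S9 = N2 in S14 = 2064.5 t/h.
monomer in S9: m_A = 1610×0.732 + (1−0.209)·(1−0.559)·m_A, so m_A = 1178.5/0.6512 = 1809.9 t/h.
S14 = (1−0.559)×1809.9 + 2064.5 = 2862.6 t/h.
Purge S11 = 0.209×2862.6 = 598.29 t/h.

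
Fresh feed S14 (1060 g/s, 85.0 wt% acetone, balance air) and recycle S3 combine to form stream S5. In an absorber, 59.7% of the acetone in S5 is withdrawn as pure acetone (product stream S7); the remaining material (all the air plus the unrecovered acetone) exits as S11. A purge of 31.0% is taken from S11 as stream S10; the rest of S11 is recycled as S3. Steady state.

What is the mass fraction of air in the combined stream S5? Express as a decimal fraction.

0.291

air enters only via S14 and leaves only via the purge: 1060×0.150 = 0.310×(air in S11), and the absorber passes all air, so air in S5 = air in S11 = 512.9 g/s.
acetone in S5: m_A = 1060×0.850 + (1−0.310)·(1−0.597)·m_A, so m_A = 901/0.7219 = 1248 g/s.
S5 = 1248 + 512.9 = 1760.9 g/s.
air fraction in S5 = 512.9/1760.9 = 0.291.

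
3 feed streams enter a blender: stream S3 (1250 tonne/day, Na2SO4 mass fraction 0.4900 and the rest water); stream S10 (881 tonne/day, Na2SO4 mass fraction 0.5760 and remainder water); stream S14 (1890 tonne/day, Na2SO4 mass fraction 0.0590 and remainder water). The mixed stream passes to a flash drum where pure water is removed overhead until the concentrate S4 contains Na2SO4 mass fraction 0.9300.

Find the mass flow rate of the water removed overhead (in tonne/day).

2697 tonne/day

Na2SO4 entering = 1250×0.490 + 881×0.576 + 1890×0.059 = 1231.5 tonne/day.
All Na2SO4 reports to S4, so S4 = 1231.5/0.930 = 1324.2 tonne/day.
Total feed = 4021 tonne/day; overhead = 4021 − 1324.2 = 2696.8 tonne/day.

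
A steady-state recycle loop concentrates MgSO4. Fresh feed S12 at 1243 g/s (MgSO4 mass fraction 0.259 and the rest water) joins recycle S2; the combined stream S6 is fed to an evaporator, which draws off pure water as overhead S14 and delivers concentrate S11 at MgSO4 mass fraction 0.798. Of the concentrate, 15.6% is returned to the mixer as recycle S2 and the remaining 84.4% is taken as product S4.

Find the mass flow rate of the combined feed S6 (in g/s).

1318 g/s

Overall MgSO4 balance (none leaves overhead): MgSO4 in fresh feed = MgSO4 in product, i.e. 1243×0.259 = (1−0.156)·S11·0.798.
S11 = 321.94/(0.798×0.844) = 478 g/s.
Recycle S2 = 0.156×478 = 74.568 g/s.
Combined feed S6 = 1243 + 74.568 = 1317.6 g/s.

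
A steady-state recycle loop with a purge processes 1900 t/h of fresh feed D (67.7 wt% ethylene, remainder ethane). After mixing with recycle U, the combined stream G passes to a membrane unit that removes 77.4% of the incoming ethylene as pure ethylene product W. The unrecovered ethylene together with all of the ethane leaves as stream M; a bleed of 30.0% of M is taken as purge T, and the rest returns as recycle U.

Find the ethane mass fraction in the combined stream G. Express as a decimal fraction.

0.5724

ethane enters only via D and leaves only via the purge: 1900×0.323 = 0.300×(ethane in M), and the membrane unit passes all ethane, so ethane in G = ethane in M = 2045.7 t/h.
ethylene in G: m_A = 1900×0.677 + (1−0.300)·(1−0.774)·m_A, so m_A = 1286.3/0.8418 = 1528 t/h.
G = 1528 + 2045.7 = 3573.7 t/h.
ethane fraction in G = 2045.7/3573.7 = 0.5724.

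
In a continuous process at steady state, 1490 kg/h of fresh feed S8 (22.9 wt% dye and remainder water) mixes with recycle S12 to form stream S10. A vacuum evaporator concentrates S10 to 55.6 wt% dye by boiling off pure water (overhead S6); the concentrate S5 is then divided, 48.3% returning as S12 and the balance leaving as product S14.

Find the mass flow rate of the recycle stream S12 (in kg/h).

Overall dye balance (none leaves overhead): dye in fresh feed = dye in product, i.e. 1490×0.229 = (1−0.483)·S5·0.556.
S5 = 341.21/(0.556×0.517) = 1187 kg/h.
Recycle S12 = 0.483×1187 = 573.33 kg/h.

573.3 kg/h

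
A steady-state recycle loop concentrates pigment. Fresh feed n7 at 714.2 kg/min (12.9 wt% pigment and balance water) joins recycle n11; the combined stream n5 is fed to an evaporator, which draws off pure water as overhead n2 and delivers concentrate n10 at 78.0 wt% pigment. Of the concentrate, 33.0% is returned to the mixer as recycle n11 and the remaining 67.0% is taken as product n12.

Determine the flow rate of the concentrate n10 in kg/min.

176.3 kg/min

Overall pigment balance (none leaves overhead): pigment in fresh feed = pigment in product, i.e. 714.2×0.129 = (1−0.330)·n10·0.780.
n10 = 92.132/(0.780×0.670) = 176.3 kg/min.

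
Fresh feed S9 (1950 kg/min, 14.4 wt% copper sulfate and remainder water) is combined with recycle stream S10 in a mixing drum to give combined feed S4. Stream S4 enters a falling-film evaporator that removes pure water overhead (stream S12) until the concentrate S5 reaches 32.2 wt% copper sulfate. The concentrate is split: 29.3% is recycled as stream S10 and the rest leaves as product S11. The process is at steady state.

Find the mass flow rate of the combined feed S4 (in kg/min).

2311 kg/min

Overall copper sulfate balance (none leaves overhead): copper sulfate in fresh feed = copper sulfate in product, i.e. 1950×0.144 = (1−0.293)·S5·0.322.
S5 = 280.8/(0.322×0.707) = 1233.5 kg/min.
Recycle S10 = 0.293×1233.5 = 361.4 kg/min.
Combined feed S4 = 1950 + 361.4 = 2311.4 kg/min.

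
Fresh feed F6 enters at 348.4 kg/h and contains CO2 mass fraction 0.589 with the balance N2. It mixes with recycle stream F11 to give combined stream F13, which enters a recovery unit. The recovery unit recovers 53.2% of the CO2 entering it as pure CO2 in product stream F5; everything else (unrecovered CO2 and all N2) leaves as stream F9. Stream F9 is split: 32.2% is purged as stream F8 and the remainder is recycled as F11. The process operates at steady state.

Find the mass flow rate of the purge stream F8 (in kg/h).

N2 enters only via F6 and leaves only via the purge: 348.4×0.411 = 0.322×(N2 in F9), and the recovery unit passes all N2, so N2 in F13 = N2 in F9 = 444.7 kg/h.
CO2 in F13: m_A = 348.4×0.589 + (1−0.322)·(1−0.532)·m_A, so m_A = 205.21/0.6827 = 300.58 kg/h.
F9 = (1−0.532)×300.58 + 444.7 = 585.37 kg/h.
Purge F8 = 0.322×585.37 = 188.49 kg/h.

188.5 kg/h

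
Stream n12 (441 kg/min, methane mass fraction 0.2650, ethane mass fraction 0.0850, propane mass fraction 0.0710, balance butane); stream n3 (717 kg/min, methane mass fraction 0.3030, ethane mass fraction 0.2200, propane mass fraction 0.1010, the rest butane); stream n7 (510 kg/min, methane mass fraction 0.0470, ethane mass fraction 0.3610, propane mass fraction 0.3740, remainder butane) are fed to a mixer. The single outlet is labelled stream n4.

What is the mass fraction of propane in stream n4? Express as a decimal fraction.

Total flow out = 441 + 717 + 510 = 1668 kg/min.
propane in = 441×0.071 + 717×0.101 + 510×0.374 = 294.47 kg/min.
propane mass fraction in n4 = 294.47/1668 = 0.1765.

0.1765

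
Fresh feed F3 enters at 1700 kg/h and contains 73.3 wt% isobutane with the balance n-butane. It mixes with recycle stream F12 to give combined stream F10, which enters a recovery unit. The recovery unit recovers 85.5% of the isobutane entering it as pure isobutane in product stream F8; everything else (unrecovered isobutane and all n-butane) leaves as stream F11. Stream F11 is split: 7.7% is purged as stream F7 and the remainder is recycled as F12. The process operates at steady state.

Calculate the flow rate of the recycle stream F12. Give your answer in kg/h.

5633 kg/h

n-butane enters only via F3 and leaves only via the purge: 1700×0.267 = 0.077×(n-butane in F11), and the recovery unit passes all n-butane, so n-butane in F10 = n-butane in F11 = 5894.8 kg/h.
isobutane in F10: m_A = 1700×0.733 + (1−0.077)·(1−0.855)·m_A, so m_A = 1246.1/0.8662 = 1438.6 kg/h.
F11 = (1−0.855)×1438.6 + 5894.8 = 6103.4 kg/h.
Recycle F12 = (1−0.077)×6103.4 = 5633.4 kg/h.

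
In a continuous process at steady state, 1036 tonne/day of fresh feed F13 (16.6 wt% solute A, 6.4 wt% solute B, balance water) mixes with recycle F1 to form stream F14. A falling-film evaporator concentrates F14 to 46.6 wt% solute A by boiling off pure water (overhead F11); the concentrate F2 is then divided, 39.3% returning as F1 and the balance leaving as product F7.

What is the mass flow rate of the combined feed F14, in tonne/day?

1275 tonne/day

Overall solute A balance (none leaves overhead): solute A in fresh feed = solute A in product, i.e. 1036×0.166 = (1−0.393)·F2·0.466.
F2 = 171.98/(0.466×0.607) = 607.99 tonne/day.
Recycle F1 = 0.393×607.99 = 238.94 tonne/day.
Combined feed F14 = 1036 + 238.94 = 1274.9 tonne/day.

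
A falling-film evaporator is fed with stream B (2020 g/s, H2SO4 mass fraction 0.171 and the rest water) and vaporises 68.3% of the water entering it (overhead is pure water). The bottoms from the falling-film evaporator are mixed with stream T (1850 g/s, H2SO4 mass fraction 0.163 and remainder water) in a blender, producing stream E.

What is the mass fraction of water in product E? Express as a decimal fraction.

0.763

Vapour removed = 0.683×0.829×2020 = 1143.7 g/s; concentrate = 876.26 g/s.
water reaching the mixer = 530.84 (from concentrate) + 1850×0.837 = 2079.3 g/s.
Product flow = 876.26 + 1850 = 2726.3 g/s; water fraction = 0.763.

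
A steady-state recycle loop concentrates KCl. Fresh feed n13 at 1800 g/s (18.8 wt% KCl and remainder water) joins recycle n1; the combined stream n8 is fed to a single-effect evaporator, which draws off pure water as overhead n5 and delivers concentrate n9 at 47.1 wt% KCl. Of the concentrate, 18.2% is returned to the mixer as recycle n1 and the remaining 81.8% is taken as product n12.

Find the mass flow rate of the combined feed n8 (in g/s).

1960 g/s

Overall KCl balance (none leaves overhead): KCl in fresh feed = KCl in product, i.e. 1800×0.188 = (1−0.182)·n9·0.471.
n9 = 338.4/(0.471×0.818) = 878.33 g/s.
Recycle n1 = 0.182×878.33 = 159.86 g/s.
Combined feed n8 = 1800 + 159.86 = 1959.9 g/s.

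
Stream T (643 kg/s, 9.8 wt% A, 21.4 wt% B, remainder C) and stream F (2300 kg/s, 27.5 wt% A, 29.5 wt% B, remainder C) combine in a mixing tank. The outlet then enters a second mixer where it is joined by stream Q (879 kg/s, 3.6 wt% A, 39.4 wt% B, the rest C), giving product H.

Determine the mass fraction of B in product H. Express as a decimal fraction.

Overall, product flow = 3822 kg/s.
B in = 643×0.214 + 2300×0.295 + 879×0.394 = 1162.4 kg/s.
B fraction in H = 0.304.

0.304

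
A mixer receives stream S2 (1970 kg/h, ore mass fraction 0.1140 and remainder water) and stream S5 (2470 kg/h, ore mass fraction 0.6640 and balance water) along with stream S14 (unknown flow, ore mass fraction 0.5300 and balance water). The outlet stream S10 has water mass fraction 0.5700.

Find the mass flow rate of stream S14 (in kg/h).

Let S14 be the unknown flow. Total out = 4440 + S14.
water balance: 2575.3 + 0.470·S14 = 0.570·(4440 + S14)
(0.470 − 0.570)·S14 = 0.570×4440 − 2575.3 = -44.54
S14 = -44.54 / -0.100 = 445.4 kg/h

445.4 kg/h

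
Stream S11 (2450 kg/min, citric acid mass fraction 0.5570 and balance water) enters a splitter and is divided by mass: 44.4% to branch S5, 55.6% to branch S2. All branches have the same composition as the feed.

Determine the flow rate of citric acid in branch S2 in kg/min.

Branch S2 total = 0.556×2450 = 1362.2 kg/min.
citric acid in S2 = 0.557×1362.2 = 758.75 kg/min.

758.7 kg/min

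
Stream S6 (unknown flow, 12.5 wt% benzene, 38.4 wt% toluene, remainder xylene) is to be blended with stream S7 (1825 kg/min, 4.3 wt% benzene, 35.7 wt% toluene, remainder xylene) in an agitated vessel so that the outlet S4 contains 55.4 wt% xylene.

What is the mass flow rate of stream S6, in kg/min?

1333 kg/min

Let S6 be the unknown flow. Total out = 1825 + S6.
xylene balance: 1095 + 0.491·S6 = 0.554·(1825 + S6)
(0.491 − 0.554)·S6 = 0.554×1825 − 1095 = -83.95
S6 = -83.95 / -0.063 = 1332.5 kg/min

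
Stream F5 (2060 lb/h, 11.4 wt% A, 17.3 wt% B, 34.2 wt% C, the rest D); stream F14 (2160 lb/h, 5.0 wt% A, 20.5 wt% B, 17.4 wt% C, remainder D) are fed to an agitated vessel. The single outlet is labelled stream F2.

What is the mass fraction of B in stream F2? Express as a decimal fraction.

Total flow out = 2060 + 2160 = 4220 lb/h.
B in = 2060×0.173 + 2160×0.205 = 799.18 lb/h.
B mass fraction in F2 = 799.18/4220 = 0.189.

0.189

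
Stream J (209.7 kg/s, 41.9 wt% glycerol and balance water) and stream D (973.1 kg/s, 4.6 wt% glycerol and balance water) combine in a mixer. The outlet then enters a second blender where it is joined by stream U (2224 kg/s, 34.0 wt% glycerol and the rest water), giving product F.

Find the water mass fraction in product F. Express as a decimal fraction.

Overall, product flow = 3406.8 kg/s.
water in = 209.7×0.581 + 973.1×0.954 + 2224×0.660 = 2518 kg/s.
water fraction in F = 0.739.

0.739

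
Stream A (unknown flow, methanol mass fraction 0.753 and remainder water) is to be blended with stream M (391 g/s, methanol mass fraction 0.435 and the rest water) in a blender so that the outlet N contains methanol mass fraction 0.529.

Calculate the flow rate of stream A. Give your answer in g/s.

Let A be the unknown flow. Total out = 391 + A.
methanol balance: 170.09 + 0.753·A = 0.529·(391 + A)
(0.753 − 0.529)·A = 0.529×391 − 170.09 = 36.754
A = 36.754 / 0.224 = 164.08 g/s

164.1 g/s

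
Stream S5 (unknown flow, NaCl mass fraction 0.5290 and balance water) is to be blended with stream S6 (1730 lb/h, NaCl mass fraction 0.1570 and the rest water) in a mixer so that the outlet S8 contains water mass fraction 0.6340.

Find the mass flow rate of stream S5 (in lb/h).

Let S5 be the unknown flow. Total out = 1730 + S5.
water balance: 1458.4 + 0.471·S5 = 0.634·(1730 + S5)
(0.471 − 0.634)·S5 = 0.634×1730 − 1458.4 = -361.57
S5 = -361.57 / -0.163 = 2218.2 lb/h

2218 lb/h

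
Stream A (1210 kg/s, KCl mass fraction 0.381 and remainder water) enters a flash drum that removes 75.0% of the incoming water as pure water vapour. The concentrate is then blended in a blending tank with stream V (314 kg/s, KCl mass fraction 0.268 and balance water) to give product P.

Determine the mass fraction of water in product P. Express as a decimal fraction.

0.433

Vapour removed = 0.750×0.619×1210 = 561.74 kg/s; concentrate = 648.26 kg/s.
water reaching the mixer = 187.25 (from concentrate) + 314×0.732 = 417.1 kg/s.
Product flow = 648.26 + 314 = 962.26 kg/s; water fraction = 0.433.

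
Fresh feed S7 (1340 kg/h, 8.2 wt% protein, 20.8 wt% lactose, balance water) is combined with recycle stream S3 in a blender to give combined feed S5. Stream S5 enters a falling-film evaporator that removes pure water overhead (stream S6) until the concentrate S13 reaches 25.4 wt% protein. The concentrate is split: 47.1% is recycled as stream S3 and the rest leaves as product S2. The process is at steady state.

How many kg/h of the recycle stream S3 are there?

385.2 kg/h

Overall protein balance (none leaves overhead): protein in fresh feed = protein in product, i.e. 1340×0.082 = (1−0.471)·S13·0.254.
S13 = 109.88/(0.254×0.529) = 817.77 kg/h.
Recycle S3 = 0.471×817.77 = 385.17 kg/h.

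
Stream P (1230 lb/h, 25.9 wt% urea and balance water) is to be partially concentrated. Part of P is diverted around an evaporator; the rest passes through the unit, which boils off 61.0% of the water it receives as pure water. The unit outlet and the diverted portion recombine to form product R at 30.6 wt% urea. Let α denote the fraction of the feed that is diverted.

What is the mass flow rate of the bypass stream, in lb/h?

All 1230×0.259 = 318.57 lb/h of urea reaches R, so R = 318.57/0.306 = 1041.1 lb/h and vapour = 188.92 lb/h.
The evaporator receives (1−α)·1230 of feed at 0.741 water and removes 0.610 of that water:
0.610×0.741×(1−α)×1230 = 188.92
(1−α) = 188.92/555.97 = 0.3398;  α = 0.6602.
Bypass flow = 0.6602×1230 = 812.04 lb/h.

812 lb/h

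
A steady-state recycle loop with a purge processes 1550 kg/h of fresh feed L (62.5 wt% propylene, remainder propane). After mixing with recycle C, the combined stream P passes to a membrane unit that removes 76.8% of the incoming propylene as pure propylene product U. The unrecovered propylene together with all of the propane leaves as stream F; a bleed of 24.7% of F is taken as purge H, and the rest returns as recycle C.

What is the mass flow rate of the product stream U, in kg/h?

901.5 kg/h

propylene in P: m_A = 1550×0.625 + (1−0.247)·(1−0.768)·m_A, so m_A = 968.75/0.8253 = 1173.8 kg/h.
Product U = 0.768×1173.8 = 901.49 kg/h.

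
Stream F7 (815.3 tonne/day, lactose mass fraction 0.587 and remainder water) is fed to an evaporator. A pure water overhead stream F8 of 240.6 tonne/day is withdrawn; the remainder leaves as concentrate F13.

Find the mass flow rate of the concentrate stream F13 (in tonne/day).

Concentrate = 815.3 − 240.6 = 574.7 tonne/day.

574.7 tonne/day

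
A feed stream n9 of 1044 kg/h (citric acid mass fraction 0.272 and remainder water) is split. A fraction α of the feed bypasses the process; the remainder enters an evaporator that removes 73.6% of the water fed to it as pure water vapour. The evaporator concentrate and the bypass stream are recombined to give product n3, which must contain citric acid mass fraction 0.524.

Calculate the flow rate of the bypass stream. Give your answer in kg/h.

107 kg/h

All 1044×0.272 = 283.97 kg/h of citric acid reaches n3, so n3 = 283.97/0.524 = 541.92 kg/h and vapour = 502.08 kg/h.
The evaporator receives (1−α)·1044 of feed at 0.728 water and removes 0.736 of that water:
0.736×0.728×(1−α)×1044 = 502.08
(1−α) = 502.08/559.38 = 0.8976;  α = 0.1024.
Bypass flow = 0.1024×1044 = 106.95 kg/h.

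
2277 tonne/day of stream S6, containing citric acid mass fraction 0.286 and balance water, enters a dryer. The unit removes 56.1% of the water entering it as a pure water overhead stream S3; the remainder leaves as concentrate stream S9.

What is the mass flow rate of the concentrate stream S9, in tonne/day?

water entering = 2277×0.714 = 1625.8 tonne/day; overhead removed = 0.561×1625.8 = 912.06 tonne/day.
Concentrate = 2277 − 912.06 = 1364.9 tonne/day.

1365 tonne/day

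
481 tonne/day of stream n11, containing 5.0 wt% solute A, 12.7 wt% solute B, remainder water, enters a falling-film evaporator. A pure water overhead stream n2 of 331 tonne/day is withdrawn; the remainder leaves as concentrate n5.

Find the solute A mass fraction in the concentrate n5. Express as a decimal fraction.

0.1603

solute A is not removed: 481×0.050 = 24.05 tonne/day of solute A enters n5.
Concentrate = 481 − 331 = 150 tonne/day.
Mass fraction = 24.05/150 = 0.1603.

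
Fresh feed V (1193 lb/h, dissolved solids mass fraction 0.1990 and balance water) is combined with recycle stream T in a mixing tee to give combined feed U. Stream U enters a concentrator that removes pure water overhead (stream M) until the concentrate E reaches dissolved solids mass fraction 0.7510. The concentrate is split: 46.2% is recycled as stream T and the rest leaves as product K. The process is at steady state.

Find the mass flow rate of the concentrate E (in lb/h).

Overall dissolved solids balance (none leaves overhead): dissolved solids in fresh feed = dissolved solids in product, i.e. 1193×0.199 = (1−0.462)·E·0.751.
E = 237.41/(0.751×0.538) = 587.59 lb/h.

587.6 lb/h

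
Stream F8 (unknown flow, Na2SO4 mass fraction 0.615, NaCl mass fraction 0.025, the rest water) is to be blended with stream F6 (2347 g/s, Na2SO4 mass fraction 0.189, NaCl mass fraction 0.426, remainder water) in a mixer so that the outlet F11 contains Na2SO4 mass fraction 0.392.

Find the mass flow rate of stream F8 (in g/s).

2137 g/s

Let F8 be the unknown flow. Total out = 2347 + F8.
Na2SO4 balance: 443.58 + 0.615·F8 = 0.392·(2347 + F8)
(0.615 − 0.392)·F8 = 0.392×2347 − 443.58 = 476.44
F8 = 476.44 / 0.223 = 2136.5 g/s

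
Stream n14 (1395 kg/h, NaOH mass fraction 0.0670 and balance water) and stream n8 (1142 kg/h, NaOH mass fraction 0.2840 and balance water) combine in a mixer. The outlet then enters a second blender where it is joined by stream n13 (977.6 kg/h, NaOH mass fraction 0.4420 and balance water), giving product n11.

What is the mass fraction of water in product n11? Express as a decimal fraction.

0.7582

Overall, product flow = 3514.6 kg/h.
water in = 1395×0.933 + 1142×0.716 + 977.6×0.558 = 2664.7 kg/h.
water fraction in n11 = 0.7582.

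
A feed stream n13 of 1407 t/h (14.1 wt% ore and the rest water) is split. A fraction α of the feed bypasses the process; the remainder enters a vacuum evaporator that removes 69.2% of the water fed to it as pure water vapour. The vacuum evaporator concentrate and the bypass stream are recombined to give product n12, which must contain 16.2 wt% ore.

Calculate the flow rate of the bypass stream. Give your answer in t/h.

1100 t/h

All 1407×0.141 = 198.39 t/h of ore reaches n12, so n12 = 198.39/0.162 = 1224.6 t/h and vapour = 182.39 t/h.
The evaporator receives (1−α)·1407 of feed at 0.859 water and removes 0.692 of that water:
0.692×0.859×(1−α)×1407 = 182.39
(1−α) = 182.39/836.36 = 0.2181;  α = 0.7819.
Bypass flow = 0.7819×1407 = 1100.2 t/h.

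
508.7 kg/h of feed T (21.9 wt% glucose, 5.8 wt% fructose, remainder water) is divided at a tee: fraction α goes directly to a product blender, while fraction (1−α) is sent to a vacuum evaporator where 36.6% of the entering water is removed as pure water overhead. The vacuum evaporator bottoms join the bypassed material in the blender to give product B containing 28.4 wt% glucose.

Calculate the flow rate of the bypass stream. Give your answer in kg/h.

68.72 kg/h

All 508.7×0.219 = 111.41 kg/h of glucose reaches B, so B = 111.41/0.284 = 392.27 kg/h and vapour = 116.43 kg/h.
The evaporator receives (1−α)·508.7 of feed at 0.723 water and removes 0.366 of that water:
0.366×0.723×(1−α)×508.7 = 116.43
(1−α) = 116.43/134.61 = 0.8649;  α = 0.1351.
Bypass flow = 0.1351×508.7 = 68.716 kg/h.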